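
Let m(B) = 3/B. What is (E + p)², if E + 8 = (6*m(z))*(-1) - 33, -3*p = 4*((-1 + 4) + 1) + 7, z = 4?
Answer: 101761/36 ≈ 2826.7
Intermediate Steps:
p = -23/3 (p = -(4*((-1 + 4) + 1) + 7)/3 = -(4*(3 + 1) + 7)/3 = -(4*4 + 7)/3 = -(16 + 7)/3 = -⅓*23 = -23/3 ≈ -7.6667)
E = -91/2 (E = -8 + ((6*(3/4))*(-1) - 33) = -8 + ((6*(3*(¼)))*(-1) - 33) = -8 + ((6*(¾))*(-1) - 33) = -8 + ((9/2)*(-1) - 33) = -8 + (-9/2 - 33) = -8 - 75/2 = -91/2 ≈ -45.500)
(E + p)² = (-91/2 - 23/3)² = (-319/6)² = 101761/36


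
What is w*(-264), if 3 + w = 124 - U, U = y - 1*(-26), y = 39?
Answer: -14784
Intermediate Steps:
U = 65 (U = 39 - 1*(-26) = 39 + 26 = 65)
w = 56 (w = -3 + (124 - 1*65) = -3 + (124 - 65) = -3 + 59 = 56)
w*(-264) = 56*(-264) = -14784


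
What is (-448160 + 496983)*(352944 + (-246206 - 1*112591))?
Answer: -285761019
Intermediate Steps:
(-448160 + 496983)*(352944 + (-246206 - 1*112591)) = 48823*(352944 + (-246206 - 112591)) = 48823*(352944 - 358797) = 48823*(-5853) = -285761019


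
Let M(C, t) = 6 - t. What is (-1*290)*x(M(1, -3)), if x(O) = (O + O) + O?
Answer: -7830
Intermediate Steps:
x(O) = 3*O (x(O) = 2*O + O = 3*O)
(-1*290)*x(M(1, -3)) = (-1*290)*(3*(6 - 1*(-3))) = -870*(6 + 3) = -870*9 = -290*27 = -7830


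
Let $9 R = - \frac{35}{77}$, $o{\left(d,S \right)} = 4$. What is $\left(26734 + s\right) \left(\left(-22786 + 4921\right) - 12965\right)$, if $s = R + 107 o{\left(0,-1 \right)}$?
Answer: $- \frac{82902887390}{99} \approx -8.374 \cdot 10^{8}$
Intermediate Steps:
$R = - \frac{5}{99}$ ($R = \frac{\left(-35\right) \frac{1}{77}}{9} = \frac{1}{9} \left(- \frac{5}{11}\right) = - \frac{5}{99} \approx -0.050505$)
$s = \frac{42367}{99}$ ($s = - \frac{5}{99} + 107 \cdot 4 = - \frac{5}{99} + 428 = \frac{42367}{99} \approx 427.95$)
$\left(26734 + s\right) \left(\left(-22786 + 4921\right) - 12965\right) = \left(26734 + \frac{42367}{99}\right) \left(\left(-22786 + 4921\right) - 12965\right) = \frac{2689033 \left(-17865 - 12965\right)}{99} = \frac{2689033}{99} \left(-30830\right) = - \frac{82902887390}{99}$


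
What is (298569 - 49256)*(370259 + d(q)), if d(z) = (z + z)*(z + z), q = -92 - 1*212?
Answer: 184472422899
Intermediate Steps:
q = -304 (q = -92 - 212 = -304)
d(z) = 4*z² (d(z) = (2*z)*(2*z) = 4*z²)
(298569 - 49256)*(370259 + d(q)) = (298569 - 49256)*(370259 + 4*(-304)²) = 249313*(370259 + 4*92416) = 249313*(370259 + 369664) = 249313*739923 = 184472422899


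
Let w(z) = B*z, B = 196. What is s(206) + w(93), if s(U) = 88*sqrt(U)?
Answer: 18228 + 88*sqrt(206) ≈ 19491.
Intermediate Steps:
w(z) = 196*z
s(206) + w(93) = 88*sqrt(206) + 196*93 = 88*sqrt(206) + 18228 = 18228 + 88*sqrt(206)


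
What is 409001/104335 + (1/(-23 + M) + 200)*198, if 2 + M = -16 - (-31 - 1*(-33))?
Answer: 177658566713/4486405 ≈ 39599.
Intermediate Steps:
M = -20 (M = -2 + (-16 - (-31 - 1*(-33))) = -2 + (-16 - (-31 + 33)) = -2 + (-16 - 1*2) = -2 + (-16 - 2) = -2 - 18 = -20)
409001/104335 + (1/(-23 + M) + 200)*198 = 409001/104335 + (1/(-23 - 20) + 200)*198 = 409001*(1/104335) + (1/(-43) + 200)*198 = 409001/104335 + (-1/43 + 200)*198 = 409001/104335 + (8599/43)*198 = 409001/104335 + 1702602/43 = 177658566713/4486405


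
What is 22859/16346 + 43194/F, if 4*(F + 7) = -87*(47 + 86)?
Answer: -2559054955/189597254 ≈ -13.497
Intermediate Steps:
F = -11599/4 (F = -7 + (-87*(47 + 86))/4 = -7 + (-87*133)/4 = -7 + (1/4)*(-11571) = -7 - 11571/4 = -11599/4 ≈ -2899.8)
22859/16346 + 43194/F = 22859/16346 + 43194/(-11599/4) = 22859*(1/16346) + 43194*(-4/11599) = 22859/16346 - 172776/11599 = -2559054955/189597254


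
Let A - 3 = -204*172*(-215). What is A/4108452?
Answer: 2514641/1369484 ≈ 1.8362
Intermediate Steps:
A = 7543923 (A = 3 - 204*172*(-215) = 3 - 35088*(-215) = 3 + 7543920 = 7543923)
A/4108452 = 7543923/4108452 = 7543923*(1/4108452) = 2514641/1369484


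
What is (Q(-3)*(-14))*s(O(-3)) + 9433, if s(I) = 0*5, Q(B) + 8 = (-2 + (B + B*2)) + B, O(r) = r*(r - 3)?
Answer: 9433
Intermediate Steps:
O(r) = r*(-3 + r)
Q(B) = -10 + 4*B (Q(B) = -8 + ((-2 + (B + B*2)) + B) = -8 + ((-2 + (B + 2*B)) + B) = -8 + ((-2 + 3*B) + B) = -8 + (-2 + 4*B) = -10 + 4*B)
s(I) = 0
(Q(-3)*(-14))*s(O(-3)) + 9433 = ((-10 + 4*(-3))*(-14))*0 + 9433 = ((-10 - 12)*(-14))*0 + 9433 = -22*(-14)*0 + 9433 = 308*0 + 9433 = 0 + 9433 = 9433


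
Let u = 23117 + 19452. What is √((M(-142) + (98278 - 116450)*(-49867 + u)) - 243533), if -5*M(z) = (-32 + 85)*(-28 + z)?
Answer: 5*√5295101 ≈ 11506.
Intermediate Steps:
M(z) = 1484/5 - 53*z/5 (M(z) = -(-32 + 85)*(-28 + z)/5 = -53*(-28 + z)/5 = -(-1484 + 53*z)/5 = 1484/5 - 53*z/5)
u = 42569
√((M(-142) + (98278 - 116450)*(-49867 + u)) - 243533) = √(((1484/5 - 53/5*(-142)) + (98278 - 116450)*(-49867 + 42569)) - 243533) = √(((1484/5 + 7526/5) - 18172*(-7298)) - 243533) = √((1802 + 132619256) - 243533) = √(132621058 - 243533) = √132377525 = 5*√5295101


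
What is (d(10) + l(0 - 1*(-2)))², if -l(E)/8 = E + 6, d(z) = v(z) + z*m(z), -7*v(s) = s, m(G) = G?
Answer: 58564/49 ≈ 1195.2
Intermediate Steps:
v(s) = -s/7
d(z) = z² - z/7 (d(z) = -z/7 + z*z = -z/7 + z² = z² - z/7)
l(E) = -48 - 8*E (l(E) = -8*(E + 6) = -8*(6 + E) = -48 - 8*E)
(d(10) + l(0 - 1*(-2)))² = (10*(-⅐ + 10) + (-48 - 8*(0 - 1*(-2))))² = (10*(69/7) + (-48 - 8*(0 + 2)))² = (690/7 + (-48 - 8*2))² = (690/7 + (-48 - 16))² = (690/7 - 64)² = (242/7)² = 58564/49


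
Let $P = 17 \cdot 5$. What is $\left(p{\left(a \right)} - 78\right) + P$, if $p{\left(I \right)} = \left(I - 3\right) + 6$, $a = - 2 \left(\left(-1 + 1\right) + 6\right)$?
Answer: $-2$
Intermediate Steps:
$P = 85$
$a = -12$ ($a = - 2 \left(0 + 6\right) = \left(-2\right) 6 = -12$)
$p{\left(I \right)} = 3 + I$ ($p{\left(I \right)} = \left(-3 + I\right) + 6 = 3 + I$)
$\left(p{\left(a \right)} - 78\right) + P = \left(\left(3 - 12\right) - 78\right) + 85 = \left(-9 - 78\right) + 85 = -87 + 85 = -2$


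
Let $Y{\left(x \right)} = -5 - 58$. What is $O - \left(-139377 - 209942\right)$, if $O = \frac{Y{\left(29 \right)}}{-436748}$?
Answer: $\frac{152564374675}{436748} \approx 3.4932 \cdot 10^{5}$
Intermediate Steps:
$Y{\left(x \right)} = -63$ ($Y{\left(x \right)} = -5 - 58 = -63$)
$O = \frac{63}{436748}$ ($O = - \frac{63}{-436748} = \left(-63\right) \left(- \frac{1}{436748}\right) = \frac{63}{436748} \approx 0.00014425$)
$O - \left(-139377 - 209942\right) = \frac{63}{436748} - \left(-139377 - 209942\right) = \frac{63}{436748} - -349319 = \frac{63}{436748} + 349319 = \frac{152564374675}{436748}$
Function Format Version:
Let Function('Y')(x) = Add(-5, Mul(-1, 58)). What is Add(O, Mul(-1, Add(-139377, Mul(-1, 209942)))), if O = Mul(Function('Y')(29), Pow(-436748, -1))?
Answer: Rational(152564374675, 436748) ≈ 3.4932e+5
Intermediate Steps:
Function('Y')(x) = -63 (Function('Y')(x) = Add(-5, -58) = -63)
O = Rational(63, 436748) (O = Mul(-63, Pow(-436748, -1)) = Mul(-63, Rational(-1, 436748)) = Rational(63, 436748) ≈ 0.00014425)
Add(O, Mul(-1, Add(-139377, Mul(-1, 209942)))) = Add(Rational(63, 436748), Mul(-1, Add(-139377, Mul(-1, 209942)))) = Add(Rational(63, 436748), Mul(-1, Add(-139377, -209942))) = Add(Rational(63, 436748), Mul(-1, -349319)) = Add(Rational(63, 436748), 349319) = Rational(152564374675, 436748)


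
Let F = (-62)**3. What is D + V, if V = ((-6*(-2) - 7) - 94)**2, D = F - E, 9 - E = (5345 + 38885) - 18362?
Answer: -204548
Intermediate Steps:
E = -25859 (E = 9 - ((5345 + 38885) - 18362) = 9 - (44230 - 18362) = 9 - 1*25868 = 9 - 25868 = -25859)
F = -238328
D = -212469 (D = -238328 - 1*(-25859) = -238328 + 25859 = -212469)
V = 7921 (V = ((12 - 7) - 94)**2 = (5 - 94)**2 = (-89)**2 = 7921)
D + V = -212469 + 7921 = -204548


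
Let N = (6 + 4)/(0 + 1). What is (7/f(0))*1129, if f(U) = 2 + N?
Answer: 7903/12 ≈ 658.58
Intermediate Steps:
N = 10 (N = 10/1 = 10*1 = 10)
f(U) = 12 (f(U) = 2 + 10 = 12)
(7/f(0))*1129 = (7/12)*1129 = 7903/12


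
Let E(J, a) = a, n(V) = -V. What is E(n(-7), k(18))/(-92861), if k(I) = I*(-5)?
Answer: 90/92861 ≈ 0.00096919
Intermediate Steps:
k(I) = -5*I
E(n(-7), k(18))/(-92861) = -5*18/(-92861) = -90*(-1/92861) = 90/92861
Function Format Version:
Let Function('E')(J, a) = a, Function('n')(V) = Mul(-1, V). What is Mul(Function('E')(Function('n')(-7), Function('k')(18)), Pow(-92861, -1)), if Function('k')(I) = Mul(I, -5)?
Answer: Rational(90, 92861) ≈ 0.00096919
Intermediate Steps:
Function('k')(I) = Mul(-5, I)
Mul(Function('E')(Function('n')(-7), Function('k')(18)), Pow(-92861, -1)) = Mul(Mul(-5, 18), Pow(-92861, -1)) = Mul(-90, Rational(-1, 92861)) = Rational(90, 92861)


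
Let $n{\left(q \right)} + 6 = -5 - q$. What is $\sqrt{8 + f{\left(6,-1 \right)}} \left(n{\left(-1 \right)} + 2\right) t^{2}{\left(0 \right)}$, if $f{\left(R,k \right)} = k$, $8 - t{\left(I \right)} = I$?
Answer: $- 512 \sqrt{7} \approx -1354.6$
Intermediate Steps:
$t{\left(I \right)} = 8 - I$
$n{\left(q \right)} = -11 - q$ ($n{\left(q \right)} = -6 - \left(5 + q\right) = -11 - q$)
$\sqrt{8 + f{\left(6,-1 \right)}} \left(n{\left(-1 \right)} + 2\right) t^{2}{\left(0 \right)} = \sqrt{8 - 1} \left(\left(-11 - -1\right) + 2\right) \left(8 - 0\right)^{2} = \sqrt{7} \left(\left(-11 + 1\right) + 2\right) \left(8 + 0\right)^{2} = \sqrt{7} \left(-10 + 2\right) 8^{2} = \sqrt{7} \left(\left(-8\right) 64\right) = \sqrt{7} \left(-512\right) = - 512 \sqrt{7}$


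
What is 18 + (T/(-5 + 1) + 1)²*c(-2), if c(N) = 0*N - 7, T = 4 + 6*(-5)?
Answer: -1503/4 ≈ -375.75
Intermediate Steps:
T = -26 (T = 4 - 30 = -26)
c(N) = -7 (c(N) = 0 - 7 = -7)
18 + (T/(-5 + 1) + 1)²*c(-2) = 18 + (-26/(-5 + 1) + 1)²*(-7) = 18 + (-26/(-4) + 1)²*(-7) = 18 + (-¼*(-26) + 1)²*(-7) = 18 + (13/2 + 1)²*(-7) = 18 + (15/2)²*(-7) = 18 + (225/4)*(-7) = 18 - 1575/4 = -1503/4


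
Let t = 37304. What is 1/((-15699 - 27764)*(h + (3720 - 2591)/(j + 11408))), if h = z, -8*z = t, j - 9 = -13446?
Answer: 2029/411262378828 ≈ 4.9336e-9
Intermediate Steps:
j = -13437 (j = 9 - 13446 = -13437)
z = -4663 (z = -⅛*37304 = -4663)
h = -4663
1/((-15699 - 27764)*(h + (3720 - 2591)/(j + 11408))) = 1/((-15699 - 27764)*(-4663 + (3720 - 2591)/(-13437 + 11408))) = 1/(-43463*(-4663 + 1129/(-2029))) = 1/(-43463*(-4663 + 1129*(-1/2029))) = 1/(-43463*(-4663 - 1129/2029)) = 1/(-43463*(-9462356/2029)) = 1/(411262378828/2029) = 2029/411262378828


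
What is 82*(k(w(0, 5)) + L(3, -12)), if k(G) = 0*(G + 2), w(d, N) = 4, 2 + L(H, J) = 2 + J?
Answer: -984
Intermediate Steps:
L(H, J) = J (L(H, J) = -2 + (2 + J) = J)
k(G) = 0 (k(G) = 0*(2 + G) = 0)
82*(k(w(0, 5)) + L(3, -12)) = 82*(0 - 12) = 82*(-12) = -984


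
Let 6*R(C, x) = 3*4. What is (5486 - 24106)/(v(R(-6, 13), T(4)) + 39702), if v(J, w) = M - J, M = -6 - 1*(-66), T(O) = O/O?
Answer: -133/284 ≈ -0.46831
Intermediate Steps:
R(C, x) = 2 (R(C, x) = (3*4)/6 = (⅙)*12 = 2)
T(O) = 1
M = 60 (M = -6 + 66 = 60)
v(J, w) = 60 - J
(5486 - 24106)/(v(R(-6, 13), T(4)) + 39702) = (5486 - 24106)/((60 - 1*2) + 39702) = -18620/((60 - 2) + 39702) = -18620/(58 + 39702) = -18620/39760 = -18620*1/39760 = -133/284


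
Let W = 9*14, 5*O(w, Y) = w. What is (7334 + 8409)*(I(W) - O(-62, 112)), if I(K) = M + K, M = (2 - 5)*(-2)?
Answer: 11366446/5 ≈ 2.2733e+6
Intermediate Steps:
M = 6 (M = -3*(-2) = 6)
O(w, Y) = w/5
W = 126
I(K) = 6 + K
(7334 + 8409)*(I(W) - O(-62, 112)) = (7334 + 8409)*((6 + 126) - (-62)/5) = 15743*(132 - 1*(-62/5)) = 15743*(132 + 62/5) = 15743*(722/5) = 11366446/5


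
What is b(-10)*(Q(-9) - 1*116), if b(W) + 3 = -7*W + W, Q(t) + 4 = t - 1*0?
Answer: -7353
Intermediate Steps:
Q(t) = -4 + t (Q(t) = -4 + (t - 1*0) = -4 + (t + 0) = -4 + t)
b(W) = -3 - 6*W (b(W) = -3 + (-7*W + W) = -3 - 6*W)
b(-10)*(Q(-9) - 1*116) = (-3 - 6*(-10))*((-4 - 9) - 1*116) = (-3 + 60)*(-13 - 116) = 57*(-129) = -7353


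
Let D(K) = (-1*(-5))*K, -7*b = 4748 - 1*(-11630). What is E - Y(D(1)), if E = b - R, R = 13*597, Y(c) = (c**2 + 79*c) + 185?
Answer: -74940/7 ≈ -10706.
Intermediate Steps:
b = -16378/7 (b = -(4748 - 1*(-11630))/7 = -(4748 + 11630)/7 = -1/7*16378 = -16378/7 ≈ -2339.7)
D(K) = 5*K
Y(c) = 185 + c**2 + 79*c
R = 7761
E = -70705/7 (E = -16378/7 - 1*7761 = -16378/7 - 7761 = -70705/7 ≈ -10101.)
E - Y(D(1)) = -70705/7 - (185 + (5*1)**2 + 79*(5*1)) = -70705/7 - (185 + 5**2 + 79*5) = -70705/7 - (185 + 25 + 395) = -70705/7 - 1*605 = -70705/7 - 605 = -74940/7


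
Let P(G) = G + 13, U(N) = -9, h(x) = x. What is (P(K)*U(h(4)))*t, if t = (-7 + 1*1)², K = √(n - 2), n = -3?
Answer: -4212 - 324*I*√5 ≈ -4212.0 - 724.49*I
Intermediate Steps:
K = I*√5 (K = √(-3 - 2) = √(-5) = I*√5 ≈ 2.2361*I)
P(G) = 13 + G
t = 36 (t = (-7 + 1)² = (-6)² = 36)
(P(K)*U(h(4)))*t = ((13 + I*√5)*(-9))*36 = (-117 - 9*I*√5)*36 = -4212 - 324*I*√5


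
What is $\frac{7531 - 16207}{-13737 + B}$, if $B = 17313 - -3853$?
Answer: $- \frac{8676}{7429} \approx -1.1679$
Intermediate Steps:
$B = 21166$ ($B = 17313 + 3853 = 21166$)
$\frac{7531 - 16207}{-13737 + B} = \frac{7531 - 16207}{-13737 + 21166} = - \frac{8676}{7429}$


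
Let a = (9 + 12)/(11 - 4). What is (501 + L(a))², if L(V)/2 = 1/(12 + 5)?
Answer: 72573361/289 ≈ 2.5112e+5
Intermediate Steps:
a = 3 (a = 21/7 = 21*(⅐) = 3)
L(V) = 2/17 (L(V) = 2/(12 + 5) = 2/17)
(501 + L(a))² = (501 + 2/17)² = (8519/17)² = 72573361/289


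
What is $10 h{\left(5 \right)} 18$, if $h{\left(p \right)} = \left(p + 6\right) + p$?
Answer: $2880$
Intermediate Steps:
$h{\left(p \right)} = 6 + 2 p$ ($h{\left(p \right)} = \left(6 + p\right) + p = 6 + 2 p$)
$10 h{\left(5 \right)} 18 = 10 \left(6 + 2 \cdot 5\right) 18 = 10 \left(6 + 10\right) 18 = 10 \cdot 16 \cdot 18 = 160 \cdot 18 = 2880$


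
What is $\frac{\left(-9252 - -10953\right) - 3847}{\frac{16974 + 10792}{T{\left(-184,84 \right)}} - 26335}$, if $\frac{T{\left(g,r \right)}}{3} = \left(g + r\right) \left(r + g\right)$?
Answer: $\frac{1110000}{13621073} \approx 0.081491$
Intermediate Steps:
$T{\left(g,r \right)} = 3 \left(g + r\right)^{2}$ ($T{\left(g,r \right)} = 3 \left(g + r\right) \left(r + g\right) = 3 \left(g + r\right) \left(g + r\right) = 3 \left(g + r\right)^{2}$)
$\frac{\left(-9252 - -10953\right) - 3847}{\frac{16974 + 10792}{T{\left(-184,84 \right)}} - 26335} = \frac{\left(-9252 - -10953\right) - 3847}{\frac{16974 + 10792}{3 \left(-184 + 84\right)^{2}} - 26335} = \frac{\left(-9252 + 10953\right) - 3847}{\frac{27766}{3 \left(-100\right)^{2}} - 26335} = \frac{1701 - 3847}{\frac{27766}{3 \cdot 10000} - 26335} = - \frac{2146}{\frac{27766}{30000} - 26335} = - \frac{2146}{27766 \cdot \frac{1}{30000} - 26335} = - \frac{2146}{\frac{13883}{15000} - 26335} = - \frac{2146}{- \frac{395011117}{15000}} = \left(-2146\right) \left(- \frac{15000}{395011117}\right) = \frac{1110000}{13621073}$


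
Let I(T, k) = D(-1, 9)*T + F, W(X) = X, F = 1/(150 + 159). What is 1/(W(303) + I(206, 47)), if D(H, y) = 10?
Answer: 309/730168 ≈ 0.00042319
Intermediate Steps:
F = 1/309 ≈ 0.0032362
I(T, k) = 1/309 + 10*T (I(T, k) = 10*T + 1/309 = 1/309 + 10*T)
1/(W(303) + I(206, 47)) = 1/(303 + (1/309 + 10*206)) = 1/(303 + (1/309 + 2060)) = 1/(303 + 636541/309) = 1/(730168/309) = 309/730168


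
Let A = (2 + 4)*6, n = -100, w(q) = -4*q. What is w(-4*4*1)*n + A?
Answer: -6364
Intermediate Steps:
A = 36 (A = 6*6 = 36)
w(-4*4*1)*n + A = -4*(-4*4)*(-100) + 36 = -(-64)*(-100) + 36 = -4*(-16)*(-100) + 36 = 64*(-100) + 36 = -6400 + 36 = -6364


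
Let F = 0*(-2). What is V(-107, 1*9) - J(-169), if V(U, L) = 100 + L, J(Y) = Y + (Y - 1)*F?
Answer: 278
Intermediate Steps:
F = 0
J(Y) = Y (J(Y) = Y + (Y - 1)*0 = Y + (-1 + Y)*0 = Y + 0 = Y)
V(-107, 1*9) - J(-169) = (100 + 1*9) - 1*(-169) = (100 + 9) + 169 = 109 + 169 = 278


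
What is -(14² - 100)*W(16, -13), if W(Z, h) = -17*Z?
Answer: 26112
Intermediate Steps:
-(14² - 100)*W(16, -13) = -(14² - 100)*(-17*16) = -(196 - 100)*(-272) = -96*(-272) = -1*(-26112) = 26112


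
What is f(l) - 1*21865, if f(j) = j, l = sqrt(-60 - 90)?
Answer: -21865 + 5*I*sqrt(6) ≈ -21865.0 + 12.247*I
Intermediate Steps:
l = 5*I*sqrt(6) (l = sqrt(-150) = 5*I*sqrt(6) ≈ 12.247*I)
f(l) - 1*21865 = 5*I*sqrt(6) - 1*21865 = 5*I*sqrt(6) - 21865 = -21865 + 5*I*sqrt(6)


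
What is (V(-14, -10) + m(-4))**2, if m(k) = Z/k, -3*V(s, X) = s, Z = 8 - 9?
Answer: 3481/144 ≈ 24.174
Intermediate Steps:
Z = -1
V(s, X) = -s/3
m(k) = -1/k
(V(-14, -10) + m(-4))**2 = (-1/3*(-14) - 1/(-4))**2 = (14/3 - 1*(-1/4))**2 = (14/3 + 1/4)**2 = (59/12)**2 = 3481/144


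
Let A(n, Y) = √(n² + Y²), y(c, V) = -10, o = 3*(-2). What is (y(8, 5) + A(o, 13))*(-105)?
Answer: 1050 - 105*√205 ≈ -453.37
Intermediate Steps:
o = -6
A(n, Y) = √(Y² + n²)
(y(8, 5) + A(o, 13))*(-105) = (-10 + √(13² + (-6)²))*(-105) = (-10 + √(169 + 36))*(-105) = (-10 + √205)*(-105) = 1050 - 105*√205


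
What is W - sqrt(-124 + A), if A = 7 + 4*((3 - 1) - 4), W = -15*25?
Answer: -375 - 5*I*sqrt(5) ≈ -375.0 - 11.18*I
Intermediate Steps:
W = -375
A = -1 (A = 7 + 4*(2 - 4) = 7 + 4*(-2) = 7 - 8 = -1)
W - sqrt(-124 + A) = -375 - sqrt(-124 - 1) = -375 - sqrt(-125) = -375 - 5*I*sqrt(5)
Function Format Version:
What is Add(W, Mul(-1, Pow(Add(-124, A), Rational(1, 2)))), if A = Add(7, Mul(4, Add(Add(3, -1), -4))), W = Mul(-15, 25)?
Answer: Add(-375, Mul(-5, I, Pow(5, Rational(1, 2)))) ≈ Add(-375.00, Mul(-11.180, I))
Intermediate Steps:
W = -375
A = -1 (A = Add(7, Mul(4, Add(2, -4))) = Add(7, Mul(4, -2)) = Add(7, -8) = -1)
Add(W, Mul(-1, Pow(Add(-124, A), Rational(1, 2)))) = Add(-375, Mul(-1, Pow(Add(-124, -1), Rational(1, 2)))) = Add(-375, Mul(-1, Pow(-125, Rational(1, 2)))) = Add(-375, Mul(-1, Mul(5, I, Pow(5, Rational(1, 2))))) = Add(-375, Mul(-5, I, Pow(5, Rational(1, 2))))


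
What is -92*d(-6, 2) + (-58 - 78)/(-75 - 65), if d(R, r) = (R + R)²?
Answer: -463646/35 ≈ -13247.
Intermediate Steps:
d(R, r) = 4*R² (d(R, r) = (2*R)² = 4*R²)
-92*d(-6, 2) + (-58 - 78)/(-75 - 65) = -368*(-6)² + (-58 - 78)/(-75 - 65) = -368*36 - 136/(-140) = -92*144 - 136*(-1/140) = -13248 + 34/35 = -463646/35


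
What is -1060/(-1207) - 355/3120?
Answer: 575743/753168 ≈ 0.76443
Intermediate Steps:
-1060/(-1207) - 355/3120 = -1060*(-1/1207) - 355*1/3120 = 1060/1207 - 71/624 = 575743/753168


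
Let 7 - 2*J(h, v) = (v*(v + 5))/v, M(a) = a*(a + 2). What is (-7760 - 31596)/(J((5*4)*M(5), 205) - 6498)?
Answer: 78712/13199 ≈ 5.9635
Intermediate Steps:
M(a) = a*(2 + a)
J(h, v) = 1 - v/2 (J(h, v) = 7/2 - v*(v + 5)/(2*v) = 7/2 - v*(5 + v)/(2*v) = 7/2 - (5 + v)/2 = 7/2 + (-5/2 - v/2) = 1 - v/2)
(-7760 - 31596)/(J((5*4)*M(5), 205) - 6498) = (-7760 - 31596)/((1 - ½*205) - 6498) = -39356/((1 - 205/2) - 6498) = -39356/(-203/2 - 6498) = -39356/(-13199/2) = -39356*(-2/13199) = 78712/13199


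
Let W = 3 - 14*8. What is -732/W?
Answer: 732/109 ≈ 6.7156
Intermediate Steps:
W = -109 (W = 3 - 112 = -109)
-732/W = -732/(-109) = -732*(-1/109) = 732/109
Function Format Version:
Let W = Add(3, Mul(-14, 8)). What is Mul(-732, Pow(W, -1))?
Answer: Rational(732, 109) ≈ 6.7156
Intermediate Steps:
W = -109 (W = Add(3, -112) = -109)
Mul(-732, Pow(W, -1)) = Mul(-732, Pow(-109, -1)) = Mul(-732, Rational(-1, 109)) = Rational(732, 109)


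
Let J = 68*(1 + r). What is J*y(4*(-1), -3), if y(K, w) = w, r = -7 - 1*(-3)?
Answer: 612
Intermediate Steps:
r = -4 (r = -7 + 3 = -4)
J = -204 (J = 68*(1 - 4) = 68*(-3) = -204)
J*y(4*(-1), -3) = -204*(-3) = 612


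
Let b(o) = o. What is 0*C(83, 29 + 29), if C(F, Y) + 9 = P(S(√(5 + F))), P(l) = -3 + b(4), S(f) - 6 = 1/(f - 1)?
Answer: 0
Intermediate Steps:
S(f) = 6 + 1/(-1 + f) (S(f) = 6 + 1/(f - 1) = 6 + 1/(-1 + f))
P(l) = 1 (P(l) = -3 + 4 = 1)
C(F, Y) = -8 (C(F, Y) = -9 + 1 = -8)
0*C(83, 29 + 29) = 0*(-8) = 0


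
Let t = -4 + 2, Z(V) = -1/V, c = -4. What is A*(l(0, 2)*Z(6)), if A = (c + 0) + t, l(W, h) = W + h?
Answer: 2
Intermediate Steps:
t = -2
A = -6 (A = (-4 + 0) - 2 = -4 - 2 = -6)
A*(l(0, 2)*Z(6)) = -6*(0 + 2)*(-1/6) = -12*(-1*⅙) = -12*(-1)/6 = -6*(-⅓) = 2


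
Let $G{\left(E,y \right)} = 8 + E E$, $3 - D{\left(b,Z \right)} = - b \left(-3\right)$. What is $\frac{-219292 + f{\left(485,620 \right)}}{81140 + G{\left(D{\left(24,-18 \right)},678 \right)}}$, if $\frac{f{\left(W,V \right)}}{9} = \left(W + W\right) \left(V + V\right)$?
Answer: $\frac{10605908}{85909} \approx 123.46$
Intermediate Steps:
$D{\left(b,Z \right)} = 3 - 3 b$ ($D{\left(b,Z \right)} = 3 - - b \left(-3\right) = 3 - 3 b$)
$G{\left(E,y \right)} = 8 + E^{2}$
$f{\left(W,V \right)} = 36 V W$ ($f{\left(W,V \right)} = 9 \left(W + W\right) \left(V + V\right) = 9 \cdot 2 W 2 V = 9 \cdot 4 V W = 36 V W$)
$\frac{-219292 + f{\left(485,620 \right)}}{81140 + G{\left(D{\left(24,-18 \right)},678 \right)}} = \frac{-219292 + 36 \cdot 620 \cdot 485}{81140 + \left(8 + \left(3 - 72\right)^{2}\right)} = \frac{-219292 + 10825200}{81140 + \left(8 + \left(3 - 72\right)^{2}\right)} = \frac{10605908}{81140 + \left(8 + \left(-69\right)^{2}\right)} = \frac{10605908}{81140 + \left(8 + 4761\right)} = \frac{10605908}{81140 + 4769} = \frac{10605908}{85909}$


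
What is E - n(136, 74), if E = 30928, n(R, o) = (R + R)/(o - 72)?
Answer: 30792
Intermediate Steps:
n(R, o) = 2*R/(-72 + o) (n(R, o) = (2*R)/(-72 + o) = 2*R/(-72 + o))
E - n(136, 74) = 30928 - 2*136/(-72 + 74) = 30928 - 2*136/2 = 30928 - 1*136 = 30928 - 136 = 30792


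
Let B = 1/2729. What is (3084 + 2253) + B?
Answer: 14564674/2729 ≈ 5337.0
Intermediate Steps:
B = 1/2729 ≈ 0.00036643
(3084 + 2253) + B = (3084 + 2253) + 1/2729 = 5337 + 1/2729 = 14564674/2729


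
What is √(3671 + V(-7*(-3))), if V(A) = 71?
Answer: √3742 ≈ 61.172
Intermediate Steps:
√(3671 + V(-7*(-3))) = √(3671 + 71) = √3742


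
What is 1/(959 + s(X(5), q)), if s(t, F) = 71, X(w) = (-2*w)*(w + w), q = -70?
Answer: 1/1030 ≈ 0.00097087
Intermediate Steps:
X(w) = -4*w² (X(w) = (-2*w)*(2*w) = -4*w²)
1/(959 + s(X(5), q)) = 1/(959 + 71) = 1/1030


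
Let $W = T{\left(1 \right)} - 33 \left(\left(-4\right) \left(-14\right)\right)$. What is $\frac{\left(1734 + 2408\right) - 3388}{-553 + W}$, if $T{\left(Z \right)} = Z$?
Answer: $- \frac{377}{1200} \approx -0.31417$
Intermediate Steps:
$W = -1847$ ($W = 1 - 33 \left(\left(-4\right) \left(-14\right)\right) = 1 - 1848 = -1847$)
$\frac{\left(1734 + 2408\right) - 3388}{-553 + W} = \frac{\left(1734 + 2408\right) - 3388}{-553 - 1847} = \frac{4142 - 3388}{-2400} = 754 \left(- \frac{1}{2400}\right) = - \frac{377}{1200}$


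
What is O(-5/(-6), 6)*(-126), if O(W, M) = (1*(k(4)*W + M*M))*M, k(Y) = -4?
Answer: -24696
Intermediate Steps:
O(W, M) = M*(M² - 4*W) (O(W, M) = (1*(-4*W + M*M))*M = (1*(-4*W + M²))*M = (1*(M² - 4*W))*M = (M² - 4*W)*M = M*(M² - 4*W))
O(-5/(-6), 6)*(-126) = (6*(6² - (-20)/(-6)))*(-126) = (6*(36 - (-20)*(-1)/6))*(-126) = (6*(36 - 4*⅚))*(-126) = (6*(36 - 10/3))*(-126) = (6*(98/3))*(-126) = 196*(-126) = -24696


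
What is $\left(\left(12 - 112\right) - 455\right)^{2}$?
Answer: $308025$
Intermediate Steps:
$\left(\left(12 - 112\right) - 455\right)^{2} = \left(-100 - 455\right)^{2} = \left(-555\right)^{2} = 308025$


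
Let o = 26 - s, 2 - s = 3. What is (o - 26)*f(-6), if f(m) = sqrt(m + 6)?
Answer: 0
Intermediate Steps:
s = -1 (s = 2 - 1*3 = 2 - 3 = -1)
f(m) = sqrt(6 + m)
o = 27 (o = 26 - 1*(-1) = 26 + 1 = 27)
(o - 26)*f(-6) = (27 - 26)*sqrt(6 - 6) = 1*sqrt(0) = 1*0 = 0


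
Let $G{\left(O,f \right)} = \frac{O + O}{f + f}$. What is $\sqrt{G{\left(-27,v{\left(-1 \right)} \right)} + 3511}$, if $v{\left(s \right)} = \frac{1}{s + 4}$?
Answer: $7 \sqrt{70} \approx 58.566$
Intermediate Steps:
$v{\left(s \right)} = \frac{1}{4 + s}$
$G{\left(O,f \right)} = \frac{O}{f}$ ($G{\left(O,f \right)} = \frac{2 O}{2 f} = 2 O \frac{1}{2 f} = \frac{O}{f}$)
$\sqrt{G{\left(-27,v{\left(-1 \right)} \right)} + 3511} = \sqrt{- \frac{27}{\frac{1}{4 - 1}} + 3511} = \sqrt{- \frac{27}{\frac{1}{3}} + 3511} = \sqrt{- 27 \frac{1}{\frac{1}{3}} + 3511} = \sqrt{\left(-27\right) 3 + 3511} = \sqrt{-81 + 3511} = \sqrt{3430} = 7 \sqrt{70}$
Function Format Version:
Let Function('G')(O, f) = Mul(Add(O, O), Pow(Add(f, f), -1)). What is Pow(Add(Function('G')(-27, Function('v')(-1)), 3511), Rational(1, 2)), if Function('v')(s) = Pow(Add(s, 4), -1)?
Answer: Mul(7, Pow(70, Rational(1, 2))) ≈ 58.566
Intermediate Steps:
Function('v')(s) = Pow(Add(4, s), -1)
Function('G')(O, f) = Mul(O, Pow(f, -1)) (Function('G')(O, f) = Mul(Mul(2, O), Pow(Mul(2, f), -1)) = Mul(Mul(2, O), Mul(Rational(1, 2), Pow(f, -1))) = Mul(O, Pow(f, -1)))
Pow(Add(Function('G')(-27, Function('v')(-1)), 3511), Rational(1, 2)) = Pow(Add(Mul(-27, Pow(Pow(Add(4, -1), -1), -1)), 3511), Rational(1, 2)) = Pow(Add(Mul(-27, Pow(Pow(3, -1), -1)), 3511), Rational(1, 2)) = Pow(Add(Mul(-27, Pow(Rational(1, 3), -1)), 3511), Rational(1, 2)) = Pow(Add(Mul(-27, 3), 3511), Rational(1, 2)) = Pow(Add(-81, 3511), Rational(1, 2)) = Pow(3430, Rational(1, 2)) = Mul(7, Pow(70, Rational(1, 2)))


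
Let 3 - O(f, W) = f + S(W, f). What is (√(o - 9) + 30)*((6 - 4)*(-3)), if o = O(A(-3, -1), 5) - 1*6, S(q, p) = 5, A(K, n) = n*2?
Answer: -180 - 6*I*√15 ≈ -180.0 - 23.238*I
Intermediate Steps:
A(K, n) = 2*n
O(f, W) = -2 - f (O(f, W) = 3 - (f + 5) = 3 - (5 + f) = 3 + (-5 - f) = -2 - f)
o = -6 (o = (-2 - 2*(-1)) - 1*6 = (-2 - 1*(-2)) - 6 = (-2 + 2) - 6 = 0 - 6 = -6)
(√(o - 9) + 30)*((6 - 4)*(-3)) = (√(-6 - 9) + 30)*((6 - 4)*(-3)) = (√(-15) + 30)*(2*(-3)) = (I*√15 + 30)*(-6) = (30 + I*√15)*(-6) = -180 - 6*I*√15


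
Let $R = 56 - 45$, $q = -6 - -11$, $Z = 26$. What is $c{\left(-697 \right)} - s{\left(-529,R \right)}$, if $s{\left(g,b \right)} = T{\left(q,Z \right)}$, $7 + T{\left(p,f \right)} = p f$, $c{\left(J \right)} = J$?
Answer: $-820$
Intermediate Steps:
$q = 5$ ($q = -6 + 11 = 5$)
$R = 11$
$T{\left(p,f \right)} = -7 + f p$ ($T{\left(p,f \right)} = -7 + p f = -7 + f p$)
$s{\left(g,b \right)} = 123$ ($s{\left(g,b \right)} = -7 + 26 \cdot 5 = -7 + 130 = 123$)
$c{\left(-697 \right)} - s{\left(-529,R \right)} = -697 - 123 = -820$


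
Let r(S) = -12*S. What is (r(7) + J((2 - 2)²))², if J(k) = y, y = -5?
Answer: 7921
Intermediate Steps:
J(k) = -5
r(S) = -12*S
(r(7) + J((2 - 2)²))² = (-12*7 - 5)² = (-84 - 5)² = (-89)² = 7921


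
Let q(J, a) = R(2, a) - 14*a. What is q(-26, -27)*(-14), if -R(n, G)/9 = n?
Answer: -5040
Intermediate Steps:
R(n, G) = -9*n
q(J, a) = -18 - 14*a (q(J, a) = -9*2 - 14*a = -18 - 14*a)
q(-26, -27)*(-14) = (-18 - 14*(-27))*(-14) = (-18 + 378)*(-14) = 360*(-14) = -5040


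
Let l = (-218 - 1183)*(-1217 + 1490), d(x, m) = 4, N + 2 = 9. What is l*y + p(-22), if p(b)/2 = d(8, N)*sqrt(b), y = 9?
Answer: -3442257 + 8*I*sqrt(22) ≈ -3.4423e+6 + 37.523*I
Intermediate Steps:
N = 7 (N = -2 + 9 = 7)
l = -382473 (l = -1401*273 = -382473)
p(b) = 8*sqrt(b) (p(b) = 2*(4*sqrt(b)) = 8*sqrt(b))
l*y + p(-22) = -382473*9 + 8*sqrt(-22) = -3442257 + 8*(I*sqrt(22)) = -3442257 + 8*I*sqrt(22)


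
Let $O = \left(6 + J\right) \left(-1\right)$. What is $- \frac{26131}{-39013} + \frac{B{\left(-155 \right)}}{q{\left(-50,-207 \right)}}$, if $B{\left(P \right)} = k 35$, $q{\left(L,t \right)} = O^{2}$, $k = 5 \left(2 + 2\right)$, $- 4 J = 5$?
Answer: $\frac{446378891}{14083693} \approx 31.695$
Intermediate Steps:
$J = - \frac{5}{4}$ ($J = \left(- \frac{1}{4}\right) 5 = - \frac{5}{4} \approx -1.25$)
$O = - \frac{19}{4}$ ($O = \left(6 - \frac{5}{4}\right) \left(-1\right) = \frac{19}{4} \left(-1\right) = - \frac{19}{4} \approx -4.75$)
$k = 20$ ($k = 5 \cdot 4 = 20$)
$q{\left(L,t \right)} = \frac{361}{16}$ ($q{\left(L,t \right)} = \left(- \frac{19}{4}\right)^{2} = \frac{361}{16}$)
$B{\left(P \right)} = 700$ ($B{\left(P \right)} = 20 \cdot 35 = 700$)
$- \frac{26131}{-39013} + \frac{B{\left(-155 \right)}}{q{\left(-50,-207 \right)}} = - \frac{26131}{-39013} + \frac{700}{\frac{361}{16}} = \left(-26131\right) \left(- \frac{1}{39013}\right) + 700 \cdot \frac{16}{361} = \frac{26131}{39013} + \frac{11200}{361} = \frac{446378891}{14083693}$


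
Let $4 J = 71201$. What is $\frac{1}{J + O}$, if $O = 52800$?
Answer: $\frac{4}{282401} \approx 1.4164 \cdot 10^{-5}$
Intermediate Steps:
$J = \frac{71201}{4}$ ($J = \frac{1}{4} \cdot 71201 = \frac{71201}{4} \approx 17800.0$)
$\frac{1}{J + O} = \frac{1}{\frac{71201}{4} + 52800} = \frac{1}{\frac{282401}{4}} = \frac{4}{282401}$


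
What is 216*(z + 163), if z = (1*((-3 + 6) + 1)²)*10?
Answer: 69768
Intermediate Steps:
z = 160 (z = (1*(3 + 1)²)*10 = (1*4²)*10 = (1*16)*10 = 16*10 = 160)
216*(z + 163) = 216*(160 + 163) = 216*323 = 69768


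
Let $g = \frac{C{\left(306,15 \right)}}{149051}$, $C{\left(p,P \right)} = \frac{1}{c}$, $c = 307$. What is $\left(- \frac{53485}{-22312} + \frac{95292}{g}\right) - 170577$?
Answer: $\frac{97289998326874789}{22312} \approx 4.3604 \cdot 10^{12}$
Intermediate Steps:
$C{\left(p,P \right)} = \frac{1}{307}$
$g = \frac{1}{45758657}$ ($g = \frac{1}{307 \cdot 149051} = \frac{1}{307} \cdot \frac{1}{149051} = \frac{1}{45758657} \approx 2.1854 \cdot 10^{-8}$)
$\left(- \frac{53485}{-22312} + \frac{95292}{g}\right) - 170577 = \left(- \frac{53485}{-22312} + 95292 \frac{1}{\frac{1}{45758657}}\right) - 170577 = \left(\left(-53485\right) \left(- \frac{1}{22312}\right) + 95292 \cdot 45758657\right) - 170577 = \left(\frac{53485}{22312} + 4360433942844\right) - 170577 = \frac{97290002132788813}{22312} - 170577 = \frac{97289998326874789}{22312}$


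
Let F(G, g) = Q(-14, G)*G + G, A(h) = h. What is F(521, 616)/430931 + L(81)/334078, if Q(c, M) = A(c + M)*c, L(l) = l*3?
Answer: -1235161049653/143964566618 ≈ -8.5796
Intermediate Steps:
L(l) = 3*l
Q(c, M) = c*(M + c) (Q(c, M) = (c + M)*c = (M + c)*c = c*(M + c))
F(G, g) = G + G*(196 - 14*G) (F(G, g) = (-14*(G - 14))*G + G = (-14*(-14 + G))*G + G = (196 - 14*G)*G + G = G*(196 - 14*G) + G = G + G*(196 - 14*G))
F(521, 616)/430931 + L(81)/334078 = (521*(197 - 14*521))/430931 + (3*81)/334078 = (521*(197 - 7294))*(1/430931) + 243*(1/334078) = (521*(-7097))*(1/430931) + 243/334078 = -3697537*1/430931 + 243/334078 = -3697537/430931 + 243/334078 = -1235161049653/143964566618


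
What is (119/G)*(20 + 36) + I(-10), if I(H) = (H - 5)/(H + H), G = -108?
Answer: -6583/108 ≈ -60.954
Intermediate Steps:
I(H) = (-5 + H)/(2*H) (I(H) = (-5 + H)/((2*H)) = (-5 + H)*(1/(2*H)) = (-5 + H)/(2*H))
(119/G)*(20 + 36) + I(-10) = (119/(-108))*(20 + 36) + (½)*(-5 - 10)/(-10) = (119*(-1/108))*56 + (½)*(-⅒)*(-15) = -119/108*56 + ¾ = -1666/27 + ¾ = -6583/108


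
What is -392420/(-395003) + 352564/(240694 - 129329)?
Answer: 26137955856/6284215585 ≈ 4.1593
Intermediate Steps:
-392420/(-395003) + 352564/(240694 - 129329) = -392420*(-1/395003) + 352564/111365 = 56060/56429 + 352564*(1/111365) = 56060/56429 + 352564/111365 = 26137955856/6284215585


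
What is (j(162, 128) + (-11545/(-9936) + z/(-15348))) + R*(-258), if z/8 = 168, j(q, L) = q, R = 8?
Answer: -24157236665/12708144 ≈ -1900.9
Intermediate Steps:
z = 1344 (z = 8*168 = 1344)
(j(162, 128) + (-11545/(-9936) + z/(-15348))) + R*(-258) = (162 + (-11545/(-9936) + 1344/(-15348))) + 8*(-258) = (162 + (-11545*(-1/9936) + 1344*(-1/15348))) - 2064 = (162 + (11545/9936 - 112/1279)) - 2064 = (162 + 13653223/12708144) - 2064 = 2072372551/12708144 - 2064 = -24157236665/12708144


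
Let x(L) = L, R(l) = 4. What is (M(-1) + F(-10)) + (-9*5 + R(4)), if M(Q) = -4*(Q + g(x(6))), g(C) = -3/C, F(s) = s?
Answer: -45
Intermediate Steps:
M(Q) = 2 - 4*Q (M(Q) = -4*(Q - 3/6) = -4*(Q - 3*⅙) = -4*(Q - ½) = -4*(-½ + Q) = 2 - 4*Q)
(M(-1) + F(-10)) + (-9*5 + R(4)) = ((2 - 4*(-1)) - 10) + (-9*5 + 4) = ((2 + 4) - 10) + (-45 + 4) = (6 - 10) - 41 = -4 - 41 = -45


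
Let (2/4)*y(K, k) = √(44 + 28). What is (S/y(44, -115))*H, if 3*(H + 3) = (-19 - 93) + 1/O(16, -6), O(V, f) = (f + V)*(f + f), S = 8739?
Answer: -14099891*√2/960 ≈ -20771.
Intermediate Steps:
y(K, k) = 12*√2 (y(K, k) = 2*√(44 + 28) = 2*√72 = 2*(6*√2) = 12*√2)
O(V, f) = 2*f*(V + f) (O(V, f) = (V + f)*(2*f) = 2*f*(V + f))
H = -14521/360 (H = -3 + ((-19 - 93) + 1/(2*(-6)*(16 - 6)))/3 = -3 + (-112 + 1/(2*(-6)*10))/3 = -3 + (-112 + 1/(-120))/3 = -3 + (-112 - 1/120)/3 = -3 + (⅓)*(-13441/120) = -3 - 13441/360 = -14521/360 ≈ -40.336)
(S/y(44, -115))*H = (8739/((12*√2)))*(-14521/360) = (8739*(√2/24))*(-14521/360) = (2913*√2/8)*(-14521/360) = -14099891*√2/960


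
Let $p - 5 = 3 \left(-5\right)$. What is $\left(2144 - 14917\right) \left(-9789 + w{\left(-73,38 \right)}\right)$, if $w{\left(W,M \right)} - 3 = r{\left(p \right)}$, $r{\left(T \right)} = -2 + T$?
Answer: $125149854$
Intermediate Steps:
$p = -10$ ($p = 5 + 3 \left(-5\right) = 5 - 15 = -10$)
$w{\left(W,M \right)} = -9$ ($w{\left(W,M \right)} = 3 - 12 = -9$)
$\left(2144 - 14917\right) \left(-9789 + w{\left(-73,38 \right)}\right) = \left(2144 - 14917\right) \left(-9789 - 9\right) = \left(-12773\right) \left(-9798\right) = 125149854$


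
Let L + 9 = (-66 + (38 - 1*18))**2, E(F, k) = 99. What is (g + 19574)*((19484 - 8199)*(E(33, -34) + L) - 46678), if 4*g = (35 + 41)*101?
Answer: 534058751776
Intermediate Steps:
g = 1919 (g = ((35 + 41)*101)/4 = (76*101)/4 = (1/4)*7676 = 1919)
L = 2107 (L = -9 + (-66 + (38 - 1*18))**2 = -9 + (-66 + (38 - 18))**2 = -9 + (-66 + 20)**2 = -9 + (-46)**2 = -9 + 2116 = 2107)
(g + 19574)*((19484 - 8199)*(E(33, -34) + L) - 46678) = (1919 + 19574)*((19484 - 8199)*(99 + 2107) - 46678) = 21493*(11285*2206 - 46678) = 21493*(24894710 - 46678) = 21493*24848032 = 534058751776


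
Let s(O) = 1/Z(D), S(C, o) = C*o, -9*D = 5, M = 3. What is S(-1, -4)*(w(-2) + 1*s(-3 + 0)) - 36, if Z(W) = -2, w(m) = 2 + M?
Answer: -18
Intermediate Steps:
D = -5/9 (D = -1/9*5 = -5/9 ≈ -0.55556)
w(m) = 5 (w(m) = 2 + 3 = 5)
s(O) = -1/2 (s(O) = 1/(-2) = -1/2)
S(-1, -4)*(w(-2) + 1*s(-3 + 0)) - 36 = (-1*(-4))*(5 + 1*(-1/2)) - 36 = 4*(5 - 1/2) - 36 = 4*(9/2) - 36 = 18 - 36 = -18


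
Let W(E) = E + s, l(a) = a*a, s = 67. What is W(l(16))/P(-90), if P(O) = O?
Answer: -323/90 ≈ -3.5889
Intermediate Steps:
l(a) = a²
W(E) = 67 + E (W(E) = E + 67 = 67 + E)
W(l(16))/P(-90) = (67 + 16²)/(-90) = (67 + 256)*(-1/90) = 323*(-1/90) = -323/90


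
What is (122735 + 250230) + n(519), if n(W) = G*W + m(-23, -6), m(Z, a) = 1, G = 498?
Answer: 631428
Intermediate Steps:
n(W) = 1 + 498*W (n(W) = 498*W + 1 = 1 + 498*W)
(122735 + 250230) + n(519) = (122735 + 250230) + (1 + 498*519) = 372965 + (1 + 258462) = 372965 + 258463 = 631428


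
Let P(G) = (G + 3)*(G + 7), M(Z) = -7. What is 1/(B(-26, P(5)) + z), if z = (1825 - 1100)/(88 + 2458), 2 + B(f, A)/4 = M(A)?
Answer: -2546/90931 ≈ -0.027999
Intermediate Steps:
P(G) = (3 + G)*(7 + G)
B(f, A) = -36 (B(f, A) = -8 + 4*(-7) = -8 - 28 = -36)
z = 725/2546 ≈ 0.28476
1/(B(-26, P(5)) + z) = 1/(-36 + 725/2546) = 1/(-90931/2546) = -2546/90931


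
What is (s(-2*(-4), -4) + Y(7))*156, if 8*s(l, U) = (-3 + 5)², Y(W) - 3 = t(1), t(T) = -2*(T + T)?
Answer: -78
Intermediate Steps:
t(T) = -4*T
Y(W) = -1 (Y(W) = 3 - 4*1 = 3 - 4 = -1)
s(l, U) = ½ (s(l, U) = (-3 + 5)²/8 = (⅛)*2² = (⅛)*4 = ½)
(s(-2*(-4), -4) + Y(7))*156 = (½ - 1)*156 = -½*156 = -78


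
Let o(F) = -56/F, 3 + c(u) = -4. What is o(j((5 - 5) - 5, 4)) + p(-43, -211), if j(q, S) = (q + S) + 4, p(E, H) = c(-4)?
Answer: -77/3 ≈ -25.667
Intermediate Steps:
c(u) = -7 (c(u) = -3 - 4 = -7)
p(E, H) = -7
j(q, S) = 4 + S + q (j(q, S) = (S + q) + 4 = 4 + S + q)
o(j((5 - 5) - 5, 4)) + p(-43, -211) = -56/(4 + 4 + ((5 - 5) - 5)) - 7 = -56/(4 + 4 + (0 - 5)) - 7 = -56/(4 + 4 - 5) - 7 = -56/3 - 7 = -77/3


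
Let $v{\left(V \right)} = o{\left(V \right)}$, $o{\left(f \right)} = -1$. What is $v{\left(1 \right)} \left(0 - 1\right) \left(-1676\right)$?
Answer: $-1676$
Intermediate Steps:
$v{\left(V \right)} = -1$
$v{\left(1 \right)} \left(0 - 1\right) \left(-1676\right) = - (0 - 1) \left(-1676\right) = \left(-1\right) \left(-1\right) \left(-1676\right) = 1 \left(-1676\right) = -1676$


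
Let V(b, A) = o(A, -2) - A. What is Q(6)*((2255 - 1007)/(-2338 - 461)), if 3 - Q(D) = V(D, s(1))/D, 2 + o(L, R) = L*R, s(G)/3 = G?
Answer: -6032/2799 ≈ -2.1551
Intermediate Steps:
s(G) = 3*G
o(L, R) = -2 + L*R
V(b, A) = -2 - 3*A (V(b, A) = (-2 + A*(-2)) - A = (-2 - 2*A) - A = -2 - 3*A)
Q(D) = 3 + 11/D (Q(D) = 3 - (-2 - 9)/D = 3 - (-11)/D = 3 + 11/D)
Q(6)*((2255 - 1007)/(-2338 - 461)) = (3 + 11/6)*((2255 - 1007)/(-2338 - 461)) = (3 + 11*(⅙))*(1248/(-2799)) = (3 + 11/6)*(1248*(-1/2799)) = (29/6)*(-416/933) = -6032/2799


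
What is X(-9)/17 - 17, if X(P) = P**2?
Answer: -208/17 ≈ -12.235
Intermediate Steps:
X(-9)/17 - 17 = (-9)**2/17 - 17 = (1/17)*81 - 17 = 81/17 - 17 = -208/17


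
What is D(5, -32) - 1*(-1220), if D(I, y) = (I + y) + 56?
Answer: 1249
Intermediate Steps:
D(I, y) = 56 + I + y
D(5, -32) - 1*(-1220) = (56 + 5 - 32) - 1*(-1220) = 29 + 1220 = 1249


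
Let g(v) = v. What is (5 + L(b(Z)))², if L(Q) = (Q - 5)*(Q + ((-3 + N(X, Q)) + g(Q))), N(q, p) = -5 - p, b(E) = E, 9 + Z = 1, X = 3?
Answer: 45369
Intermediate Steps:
Z = -8 (Z = -9 + 1 = -8)
L(Q) = (-8 + Q)*(-5 + Q) (L(Q) = (Q - 5)*(Q + ((-3 + (-5 - Q)) + Q)) = (-5 + Q)*(Q + ((-8 - Q) + Q)) = (-5 + Q)*(Q - 8) = (-5 + Q)*(-8 + Q) = (-8 + Q)*(-5 + Q))
(5 + L(b(Z)))² = (5 + (40 + (-8)² - 13*(-8)))² = (5 + (40 + 64 + 104))² = (5 + 208)² = 213² = 45369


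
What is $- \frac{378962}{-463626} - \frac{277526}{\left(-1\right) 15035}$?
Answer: $\frac{67182981473}{3485308455} \approx 19.276$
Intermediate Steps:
$- \frac{378962}{-463626} - \frac{277526}{\left(-1\right) 15035} = \left(-378962\right) \left(- \frac{1}{463626}\right) - \frac{277526}{-15035} = \frac{189481}{231813} - - \frac{277526}{15035} = \frac{189481}{231813} + \frac{277526}{15035} = \frac{67182981473}{3485308455}$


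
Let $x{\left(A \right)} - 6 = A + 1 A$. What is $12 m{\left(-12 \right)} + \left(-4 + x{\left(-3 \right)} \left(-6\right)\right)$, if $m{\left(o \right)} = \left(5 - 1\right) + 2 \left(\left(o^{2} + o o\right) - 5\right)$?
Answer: $6836$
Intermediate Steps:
$x{\left(A \right)} = 6 + 2 A$ ($x{\left(A \right)} = 6 + \left(A + 1 A\right) = 6 + \left(A + A\right) = 6 + 2 A$)
$m{\left(o \right)} = -6 + 4 o^{2}$ ($m{\left(o \right)} = 4 + 2 \left(\left(o^{2} + o^{2}\right) - 5\right) = 4 + 2 \left(2 o^{2} - 5\right) = 4 + 2 \left(-5 + 2 o^{2}\right) = 4 + \left(-10 + 4 o^{2}\right) = -6 + 4 o^{2}$)
$12 m{\left(-12 \right)} + \left(-4 + x{\left(-3 \right)} \left(-6\right)\right) = 12 \left(-6 + 4 \left(-12\right)^{2}\right) - \left(4 - \left(6 + 2 \left(-3\right)\right) \left(-6\right)\right) = 12 \left(-6 + 4 \cdot 144\right) - \left(4 - \left(6 - 6\right) \left(-6\right)\right) = 12 \left(-6 + 576\right) + \left(-4 + 0 \left(-6\right)\right) = 12 \cdot 570 + \left(-4 + 0\right) = 6840 - 4 = 6836$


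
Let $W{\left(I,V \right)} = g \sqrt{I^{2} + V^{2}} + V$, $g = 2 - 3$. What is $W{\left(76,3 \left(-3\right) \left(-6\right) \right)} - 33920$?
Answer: $-33866 - 2 \sqrt{2173} \approx -33959.0$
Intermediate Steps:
$g = -1$ ($g = 2 - 3 = -1$)
$W{\left(I,V \right)} = V - \sqrt{I^{2} + V^{2}}$ ($W{\left(I,V \right)} = - \sqrt{I^{2} + V^{2}} + V = V - \sqrt{I^{2} + V^{2}}$)
$W{\left(76,3 \left(-3\right) \left(-6\right) \right)} - 33920 = \left(3 \left(-3\right) \left(-6\right) - \sqrt{76^{2} + \left(3 \left(-3\right) \left(-6\right)\right)^{2}}\right) - 33920 = \left(\left(-9\right) \left(-6\right) - \sqrt{5776 + \left(\left(-9\right) \left(-6\right)\right)^{2}}\right) - 33920 = \left(54 - \sqrt{5776 + 54^{2}}\right) - 33920 = \left(54 - \sqrt{5776 + 2916}\right) - 33920 = \left(54 - \sqrt{8692}\right) - 33920 = \left(54 - 2 \sqrt{2173}\right) - 33920 = -33866 - 2 \sqrt{2173}$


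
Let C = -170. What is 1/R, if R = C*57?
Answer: -1/9690 ≈ -0.00010320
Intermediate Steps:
R = -9690 (R = -170*57 = -9690)
1/R = 1/(-9690) = -1/9690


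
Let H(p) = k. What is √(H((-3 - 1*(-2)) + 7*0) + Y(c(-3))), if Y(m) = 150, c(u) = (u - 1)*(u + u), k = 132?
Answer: √282 ≈ 16.793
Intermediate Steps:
H(p) = 132
c(u) = 2*u*(-1 + u) (c(u) = (-1 + u)*(2*u) = 2*u*(-1 + u))
√(H((-3 - 1*(-2)) + 7*0) + Y(c(-3))) = √(132 + 150) = √282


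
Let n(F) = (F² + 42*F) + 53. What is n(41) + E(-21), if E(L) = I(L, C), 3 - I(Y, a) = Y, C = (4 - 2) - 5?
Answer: 3480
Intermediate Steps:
C = -3 (C = 2 - 5 = -3)
I(Y, a) = 3 - Y
n(F) = 53 + F² + 42*F
E(L) = 3 - L
n(41) + E(-21) = (53 + 41² + 42*41) + (3 - 1*(-21)) = (53 + 1681 + 1722) + (3 + 21) = 3456 + 24 = 3480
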